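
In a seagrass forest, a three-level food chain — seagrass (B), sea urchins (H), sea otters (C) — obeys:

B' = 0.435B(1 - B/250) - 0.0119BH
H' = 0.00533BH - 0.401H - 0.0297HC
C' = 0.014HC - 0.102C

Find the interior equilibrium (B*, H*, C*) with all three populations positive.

From dC/dt = 0: 0.014H* = 0.102, so H* = 7.29.
From dB/dt = 0: 0.435(1 - B*/250) = 0.0119·7.29, giving B* = 250·(1 - 0.199) = 200.
From dH/dt = 0: 0.00533·200 - 0.401 = 0.0297C*, so C* = 0.666/0.0297 = 22.4.

B* ≈ 200, H* ≈ 7.29, C* ≈ 22.4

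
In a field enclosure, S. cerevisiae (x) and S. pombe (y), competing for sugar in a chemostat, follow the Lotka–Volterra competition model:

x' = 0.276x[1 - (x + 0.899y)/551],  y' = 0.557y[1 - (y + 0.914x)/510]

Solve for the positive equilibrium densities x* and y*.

Setting both brackets to zero gives the nullclines x + 0.899y = 551 and 0.914x + y = 510.
Substituting y = 510 - 0.914x into the first: x(1 - 0.899·0.914) = 551 - 0.899·510.
So x* = 92.5/0.178 = 519, and then y* = 510 - 0.914·519 = 35.8.

x* ≈ 519, y* ≈ 35.8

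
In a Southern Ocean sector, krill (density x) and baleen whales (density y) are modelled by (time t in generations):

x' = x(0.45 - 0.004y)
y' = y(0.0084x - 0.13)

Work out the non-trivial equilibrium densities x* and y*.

x* ≈ 15.5, y* ≈ 112

Set dy/dt = 0 with y > 0: 0.0084x - 0.13 = 0, so x* = 0.13/0.0084 = 15.5.
Set dx/dt = 0 with x > 0: 0.45 - 0.004y = 0, so y* = 0.45/0.004 = 112.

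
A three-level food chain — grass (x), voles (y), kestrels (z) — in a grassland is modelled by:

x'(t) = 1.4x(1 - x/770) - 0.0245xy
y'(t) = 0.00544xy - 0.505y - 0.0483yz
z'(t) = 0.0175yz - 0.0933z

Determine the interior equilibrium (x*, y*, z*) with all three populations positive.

From dz/dt = 0: 0.0175y* = 0.0933, so y* = 5.33.
From dx/dt = 0: 1.4(1 - x*/770) = 0.0245·5.33, giving x* = 770·(1 - 0.0933) = 698.
From dy/dt = 0: 0.00544·698 - 0.505 = 0.0483z*, so z* = 3.29/0.0483 = 68.2.

x* ≈ 698, y* ≈ 5.33, z* ≈ 68.2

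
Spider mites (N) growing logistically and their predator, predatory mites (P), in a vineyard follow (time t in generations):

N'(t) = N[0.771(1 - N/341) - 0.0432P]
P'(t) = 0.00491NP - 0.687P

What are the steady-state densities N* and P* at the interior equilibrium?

From dP/dt = 0 with P > 0: 0.00491N* = 0.687, so N* = 140.
Substitute into dN/dt = 0: 0.771(1 - 140/341) = 0.0432P*.
The bracket is 0.59, giving P* = 0.455/0.0432 = 10.5.

N* ≈ 140, P* ≈ 10.5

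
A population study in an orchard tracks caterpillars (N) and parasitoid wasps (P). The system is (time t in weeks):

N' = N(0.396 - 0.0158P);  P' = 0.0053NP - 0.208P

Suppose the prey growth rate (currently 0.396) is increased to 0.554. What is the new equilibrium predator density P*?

At the interior fixed point, setting dN/dt = 0 with N > 0 fixes P* = (prey growth rate)/(NP coefficient) — independent of the other coefficients.
With the change, P* = 0.554/0.0158 = 35.1; it rises from 25.1.

P* ≈ 35.1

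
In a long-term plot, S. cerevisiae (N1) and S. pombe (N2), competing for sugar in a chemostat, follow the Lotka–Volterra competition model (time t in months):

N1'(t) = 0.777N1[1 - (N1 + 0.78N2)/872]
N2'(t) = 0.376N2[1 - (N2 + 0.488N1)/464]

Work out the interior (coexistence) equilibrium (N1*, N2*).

N1* ≈ 824, N2* ≈ 62.1

Setting both brackets to zero gives the nullclines N1 + 0.78N2 = 872 and 0.488N1 + N2 = 464.
Substituting N2 = 464 - 0.488N1 into the first: N1(1 - 0.78·0.488) = 872 - 0.78·464.
So N1* = 510/0.619 = 824, and then N2* = 464 - 0.488·824 = 62.1.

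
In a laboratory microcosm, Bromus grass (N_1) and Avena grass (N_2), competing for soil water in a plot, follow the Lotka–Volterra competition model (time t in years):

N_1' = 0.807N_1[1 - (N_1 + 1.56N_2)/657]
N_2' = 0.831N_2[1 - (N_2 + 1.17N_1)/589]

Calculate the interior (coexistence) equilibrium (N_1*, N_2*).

N_1* ≈ 317, N_2* ≈ 218

Setting both brackets to zero gives the nullclines N_1 + 1.56N_2 = 657 and 1.17N_1 + N_2 = 589.
Substituting N_2 = 589 - 1.17N_1 into the first: N_1(1 - 1.56·1.17) = 657 - 1.56·589.
So N_1* = -262/-0.825 = 317, and then N_2* = 589 - 1.17·317 = 218.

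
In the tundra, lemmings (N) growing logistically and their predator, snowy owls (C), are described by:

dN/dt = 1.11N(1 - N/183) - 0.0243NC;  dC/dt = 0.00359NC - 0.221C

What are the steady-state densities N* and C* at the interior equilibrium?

From dC/dt = 0 with C > 0: 0.00359N* = 0.221, so N* = 61.6.
Substitute into dN/dt = 0: 1.11(1 - 61.6/183) = 0.0243C*.
The bracket is 0.664, giving C* = 0.737/0.0243 = 30.3.

N* ≈ 61.6, C* ≈ 30.3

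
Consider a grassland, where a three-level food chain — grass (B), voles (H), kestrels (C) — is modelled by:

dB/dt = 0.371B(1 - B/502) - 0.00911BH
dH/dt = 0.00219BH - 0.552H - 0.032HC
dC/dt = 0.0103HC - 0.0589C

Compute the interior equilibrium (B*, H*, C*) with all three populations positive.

B* ≈ 432, H* ≈ 5.72, C* ≈ 12.3

From dC/dt = 0: 0.0103H* = 0.0589, so H* = 5.72.
From dB/dt = 0: 0.371(1 - B*/502) = 0.00911·5.72, giving B* = 502·(1 - 0.14) = 432.
From dH/dt = 0: 0.00219·432 - 0.552 = 0.032C*, so C* = 0.393/0.032 = 12.3.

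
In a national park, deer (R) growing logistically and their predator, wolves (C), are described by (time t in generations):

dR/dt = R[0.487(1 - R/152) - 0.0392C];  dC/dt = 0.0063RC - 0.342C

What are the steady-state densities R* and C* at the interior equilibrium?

From dC/dt = 0 with C > 0: 0.0063R* = 0.342, so R* = 54.3.
Substitute into dR/dt = 0: 0.487(1 - 54.3/152) = 0.0392C*.
The bracket is 0.643, giving C* = 0.313/0.0392 = 7.99.

R* ≈ 54.3, C* ≈ 7.99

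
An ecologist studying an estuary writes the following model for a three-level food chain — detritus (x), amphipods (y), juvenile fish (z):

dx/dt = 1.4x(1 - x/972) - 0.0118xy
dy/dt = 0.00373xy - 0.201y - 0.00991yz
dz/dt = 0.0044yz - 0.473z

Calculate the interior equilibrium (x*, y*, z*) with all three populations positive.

x* ≈ 91.3, y* ≈ 107, z* ≈ 14.1

From dz/dt = 0: 0.0044y* = 0.473, so y* = 107.
From dx/dt = 0: 1.4(1 - x*/972) = 0.0118·107, giving x* = 972·(1 - 0.906) = 91.3.
From dy/dt = 0: 0.00373·91.3 - 0.201 = 0.00991z*, so z* = 0.14/0.00991 = 14.1.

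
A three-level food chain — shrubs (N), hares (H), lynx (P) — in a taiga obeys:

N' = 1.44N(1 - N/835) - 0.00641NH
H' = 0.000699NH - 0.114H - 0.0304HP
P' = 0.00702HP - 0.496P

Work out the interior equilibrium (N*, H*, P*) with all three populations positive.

N* ≈ 572, H* ≈ 70.7, P* ≈ 9.41

From dP/dt = 0: 0.00702H* = 0.496, so H* = 70.7.
From dN/dt = 0: 1.44(1 - N*/835) = 0.00641·70.7, giving N* = 835·(1 - 0.315) = 572.
From dH/dt = 0: 0.000699·572 - 0.114 = 0.0304P*, so P* = 0.286/0.0304 = 9.41.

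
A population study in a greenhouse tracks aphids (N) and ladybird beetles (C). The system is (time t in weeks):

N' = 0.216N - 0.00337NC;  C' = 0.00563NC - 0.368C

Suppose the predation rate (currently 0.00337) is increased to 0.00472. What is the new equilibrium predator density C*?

C* ≈ 45.8

At the interior fixed point, setting dN/dt = 0 with N > 0 fixes C* = (prey growth rate)/(NC coefficient) — independent of the other coefficients.
With the change, C* = 0.216/0.00472 = 45.8; it falls from 64.1.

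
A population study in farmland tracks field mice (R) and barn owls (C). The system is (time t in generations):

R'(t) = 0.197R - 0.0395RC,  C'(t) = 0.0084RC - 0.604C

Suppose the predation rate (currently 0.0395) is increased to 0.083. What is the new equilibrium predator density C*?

C* ≈ 2.37

At the interior fixed point, setting dR/dt = 0 with R > 0 fixes C* = (prey growth rate)/(RC coefficient) — independent of the other coefficients.
With the change, C* = 0.197/0.083 = 2.37; it falls from 4.99.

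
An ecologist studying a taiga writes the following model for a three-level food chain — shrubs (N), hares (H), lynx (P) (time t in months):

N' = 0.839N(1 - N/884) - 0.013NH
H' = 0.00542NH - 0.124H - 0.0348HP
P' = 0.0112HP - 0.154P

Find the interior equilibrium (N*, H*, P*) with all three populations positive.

From dP/dt = 0: 0.0112H* = 0.154, so H* = 13.8.
From dN/dt = 0: 0.839(1 - N*/884) = 0.013·13.8, giving N* = 884·(1 - 0.213) = 696.
From dH/dt = 0: 0.00542·696 - 0.124 = 0.0348P*, so P* = 3.65/0.0348 = 105.

N* ≈ 696, H* ≈ 13.8, P* ≈ 105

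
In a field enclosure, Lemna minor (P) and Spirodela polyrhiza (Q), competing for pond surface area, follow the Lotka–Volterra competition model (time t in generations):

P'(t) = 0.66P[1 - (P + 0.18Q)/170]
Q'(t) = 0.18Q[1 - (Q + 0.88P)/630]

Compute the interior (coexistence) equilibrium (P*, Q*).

P* ≈ 67.3, Q* ≈ 571

Setting both brackets to zero gives the nullclines P + 0.18Q = 170 and 0.88P + Q = 630.
Substituting Q = 630 - 0.88P into the first: P(1 - 0.18·0.88) = 170 - 0.18·630.
So P* = 56.6/0.842 = 67.3, and then Q* = 630 - 0.88·67.3 = 571.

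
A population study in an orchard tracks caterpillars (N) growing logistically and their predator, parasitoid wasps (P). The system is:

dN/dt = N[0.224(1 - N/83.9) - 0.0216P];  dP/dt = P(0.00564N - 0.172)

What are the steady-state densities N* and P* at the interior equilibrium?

N* ≈ 30.5, P* ≈ 6.6

From dP/dt = 0 with P > 0: 0.00564N* = 0.172, so N* = 30.5.
Substitute into dN/dt = 0: 0.224(1 - 30.5/83.9) = 0.0216P*.
The bracket is 0.637, giving P* = 0.143/0.0216 = 6.6.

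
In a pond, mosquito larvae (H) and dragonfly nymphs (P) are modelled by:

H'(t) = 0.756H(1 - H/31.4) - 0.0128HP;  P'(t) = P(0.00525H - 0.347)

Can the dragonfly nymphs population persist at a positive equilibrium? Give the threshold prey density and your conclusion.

Threshold H = 66.1; K < 66.1, so no, the predator goes extinct.

The predator equation gives dP/dt > 0 only when H > 0.347/0.00525 = 66.1.
Without the predator, H → K = 31.4. Since 31.4 < 66.1, the predator cannot invade.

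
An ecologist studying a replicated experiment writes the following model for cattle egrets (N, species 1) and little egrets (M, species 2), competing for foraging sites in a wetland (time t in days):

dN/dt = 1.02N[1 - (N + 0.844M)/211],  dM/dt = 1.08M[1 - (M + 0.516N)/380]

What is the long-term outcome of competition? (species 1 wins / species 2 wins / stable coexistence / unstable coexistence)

Compare the nullcline intercepts: K1/α12 = 211/0.844 = 250 < K2 = 380; K2/α21 = 380/0.516 = 736 > K1 = 211.
Since the inequalities point opposite ways, species 2 can invade but species 1 cannot.

species 2 excludes species 1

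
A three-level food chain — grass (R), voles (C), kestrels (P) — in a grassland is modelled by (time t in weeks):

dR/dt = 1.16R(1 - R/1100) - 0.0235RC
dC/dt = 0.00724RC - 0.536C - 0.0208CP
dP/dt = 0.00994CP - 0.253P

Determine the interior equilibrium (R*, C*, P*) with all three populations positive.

R* ≈ 533, C* ≈ 25.5, P* ≈ 160

From dP/dt = 0: 0.00994C* = 0.253, so C* = 25.5.
From dR/dt = 0: 1.16(1 - R*/1100) = 0.0235·25.5, giving R* = 1100·(1 - 0.516) = 533.
From dC/dt = 0: 0.00724·533 - 0.536 = 0.0208P*, so P* = 3.32/0.0208 = 160.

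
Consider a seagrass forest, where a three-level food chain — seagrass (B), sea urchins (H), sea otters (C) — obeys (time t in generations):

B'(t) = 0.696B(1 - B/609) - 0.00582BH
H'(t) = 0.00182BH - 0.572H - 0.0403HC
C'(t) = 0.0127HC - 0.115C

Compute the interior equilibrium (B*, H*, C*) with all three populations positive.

B* ≈ 563, H* ≈ 9.06, C* ≈ 11.2

From dC/dt = 0: 0.0127H* = 0.115, so H* = 9.06.
From dB/dt = 0: 0.696(1 - B*/609) = 0.00582·9.06, giving B* = 609·(1 - 0.0757) = 563.
From dH/dt = 0: 0.00182·563 - 0.572 = 0.0403C*, so C* = 0.452/0.0403 = 11.2.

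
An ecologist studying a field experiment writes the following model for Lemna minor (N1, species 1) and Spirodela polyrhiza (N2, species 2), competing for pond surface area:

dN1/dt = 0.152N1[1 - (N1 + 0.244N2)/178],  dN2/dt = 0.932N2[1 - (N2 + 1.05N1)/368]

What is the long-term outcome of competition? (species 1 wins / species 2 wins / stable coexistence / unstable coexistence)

stable coexistence

Compare the nullcline intercepts: K1/α12 = 178/0.244 = 730 > K2 = 368; K2/α21 = 368/1.05 = 350 > K1 = 178.
Since both inequalities hold, each species can invade when rare, so the interior equilibrium is stable.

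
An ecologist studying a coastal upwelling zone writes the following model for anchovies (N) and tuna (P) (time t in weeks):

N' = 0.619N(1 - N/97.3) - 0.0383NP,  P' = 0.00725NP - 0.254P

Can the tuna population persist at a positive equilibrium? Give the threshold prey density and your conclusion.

Threshold N = 35; K > 35, so yes, the predator persists.

The predator equation gives dP/dt > 0 only when N > 0.254/0.00725 = 35.
Without the predator, N → K = 97.3. Since 97.3 > 35, the predator can invade and persist.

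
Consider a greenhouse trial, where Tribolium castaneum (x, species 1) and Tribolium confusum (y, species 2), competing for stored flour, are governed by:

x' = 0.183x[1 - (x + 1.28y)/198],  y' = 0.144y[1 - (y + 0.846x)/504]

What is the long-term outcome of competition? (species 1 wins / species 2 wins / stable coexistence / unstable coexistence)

species 2 excludes species 1

Compare the nullcline intercepts: K1/α12 = 198/1.28 = 155 < K2 = 504; K2/α21 = 504/0.846 = 596 > K1 = 198.
Since the inequalities point opposite ways, species 2 can invade but species 1 cannot.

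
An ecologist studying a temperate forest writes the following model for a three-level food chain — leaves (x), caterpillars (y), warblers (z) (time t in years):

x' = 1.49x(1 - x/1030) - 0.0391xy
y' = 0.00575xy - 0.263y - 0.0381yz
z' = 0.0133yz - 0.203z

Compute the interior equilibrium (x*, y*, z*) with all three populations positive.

From dz/dt = 0: 0.0133y* = 0.203, so y* = 15.3.
From dx/dt = 0: 1.49(1 - x*/1030) = 0.0391·15.3, giving x* = 1030·(1 - 0.401) = 617.
From dy/dt = 0: 0.00575·617 - 0.263 = 0.0381z*, so z* = 3.29/0.0381 = 86.3.

x* ≈ 617, y* ≈ 15.3, z* ≈ 86.3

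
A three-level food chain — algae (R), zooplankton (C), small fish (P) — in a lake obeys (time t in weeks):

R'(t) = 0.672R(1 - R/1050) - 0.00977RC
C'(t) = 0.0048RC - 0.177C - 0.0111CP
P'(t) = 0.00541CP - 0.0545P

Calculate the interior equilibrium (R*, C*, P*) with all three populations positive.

From dP/dt = 0: 0.00541C* = 0.0545, so C* = 10.1.
From dR/dt = 0: 0.672(1 - R*/1050) = 0.00977·10.1, giving R* = 1050·(1 - 0.146) = 896.
From dC/dt = 0: 0.0048·896 - 0.177 = 0.0111P*, so P* = 4.12/0.0111 = 372.

R* ≈ 896, C* ≈ 10.1, P* ≈ 372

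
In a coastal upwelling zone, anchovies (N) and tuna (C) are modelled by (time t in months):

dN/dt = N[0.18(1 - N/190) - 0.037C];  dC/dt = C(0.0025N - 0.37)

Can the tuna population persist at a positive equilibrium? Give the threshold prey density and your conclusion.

Threshold N = 148; K > 148, so yes, the predator persists.

The predator equation gives dC/dt > 0 only when N > 0.37/0.0025 = 148.
Without the predator, N → K = 190. Since 190 > 148, the predator can invade and persist.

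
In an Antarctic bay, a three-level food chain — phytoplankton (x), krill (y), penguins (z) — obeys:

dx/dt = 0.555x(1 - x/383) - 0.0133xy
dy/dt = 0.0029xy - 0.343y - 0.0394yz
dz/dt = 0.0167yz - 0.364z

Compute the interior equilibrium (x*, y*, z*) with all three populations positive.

x* ≈ 183, y* ≈ 21.8, z* ≈ 4.76

From dz/dt = 0: 0.0167y* = 0.364, so y* = 21.8.
From dx/dt = 0: 0.555(1 - x*/383) = 0.0133·21.8, giving x* = 383·(1 - 0.522) = 183.
From dy/dt = 0: 0.0029·183 - 0.343 = 0.0394z*, so z* = 0.188/0.0394 = 4.76.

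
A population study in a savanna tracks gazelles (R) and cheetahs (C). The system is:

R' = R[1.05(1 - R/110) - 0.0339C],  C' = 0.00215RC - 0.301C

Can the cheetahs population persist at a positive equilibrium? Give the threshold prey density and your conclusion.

Threshold R = 140; K < 140, so no, the predator goes extinct.

The predator equation gives dC/dt > 0 only when R > 0.301/0.00215 = 140.
Without the predator, R → K = 110. Since 110 < 140, the predator cannot invade.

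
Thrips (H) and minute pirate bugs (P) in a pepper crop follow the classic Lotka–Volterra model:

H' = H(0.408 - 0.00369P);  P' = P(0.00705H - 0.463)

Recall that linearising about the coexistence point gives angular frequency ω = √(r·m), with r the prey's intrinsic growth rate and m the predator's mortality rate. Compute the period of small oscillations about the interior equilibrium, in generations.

Here r = 0.408 and m = 0.463, so r·m = 0.189.
ω = √0.189 = 0.435 per generation, hence T = 2π/ω ≈ 14.5 generations.

T ≈ 14.5 generations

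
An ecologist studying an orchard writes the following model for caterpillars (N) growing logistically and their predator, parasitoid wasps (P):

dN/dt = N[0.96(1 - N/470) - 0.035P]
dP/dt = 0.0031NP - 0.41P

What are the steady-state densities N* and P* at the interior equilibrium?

N* ≈ 132, P* ≈ 19.7

From dP/dt = 0 with P > 0: 0.0031N* = 0.41, so N* = 132.
Substitute into dN/dt = 0: 0.96(1 - 132/470) = 0.035P*.
The bracket is 0.719, giving P* = 0.69/0.035 = 19.7.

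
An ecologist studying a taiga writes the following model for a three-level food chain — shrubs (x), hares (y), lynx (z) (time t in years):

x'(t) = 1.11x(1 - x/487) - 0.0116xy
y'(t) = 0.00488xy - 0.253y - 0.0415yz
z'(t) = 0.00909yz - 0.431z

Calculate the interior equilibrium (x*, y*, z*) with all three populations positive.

x* ≈ 246, y* ≈ 47.4, z* ≈ 22.8

From dz/dt = 0: 0.00909y* = 0.431, so y* = 47.4.
From dx/dt = 0: 1.11(1 - x*/487) = 0.0116·47.4, giving x* = 487·(1 - 0.496) = 246.
From dy/dt = 0: 0.00488·246 - 0.253 = 0.0415z*, so z* = 0.946/0.0415 = 22.8.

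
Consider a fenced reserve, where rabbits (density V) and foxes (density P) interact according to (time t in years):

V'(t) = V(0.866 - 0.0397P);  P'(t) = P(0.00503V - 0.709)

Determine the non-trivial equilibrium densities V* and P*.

V* ≈ 141, P* ≈ 21.8

Set dP/dt = 0 with P > 0: 0.00503V - 0.709 = 0, so V* = 0.709/0.00503 = 141.
Set dV/dt = 0 with V > 0: 0.866 - 0.0397P = 0, so P* = 0.866/0.0397 = 21.8.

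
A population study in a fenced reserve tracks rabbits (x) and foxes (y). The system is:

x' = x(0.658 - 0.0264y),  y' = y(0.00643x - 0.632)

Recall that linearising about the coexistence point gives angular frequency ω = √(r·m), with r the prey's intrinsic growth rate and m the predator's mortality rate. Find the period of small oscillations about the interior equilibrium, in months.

T ≈ 9.74 months

Here r = 0.658 and m = 0.632, so r·m = 0.416.
ω = √0.416 = 0.645 per month, hence T = 2π/ω ≈ 9.74 months.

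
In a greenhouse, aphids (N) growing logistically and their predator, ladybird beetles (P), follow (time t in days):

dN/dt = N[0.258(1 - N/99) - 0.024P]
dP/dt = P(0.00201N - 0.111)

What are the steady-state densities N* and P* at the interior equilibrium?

From dP/dt = 0 with P > 0: 0.00201N* = 0.111, so N* = 55.2.
Substitute into dN/dt = 0: 0.258(1 - 55.2/99) = 0.024P*.
The bracket is 0.442, giving P* = 0.114/0.024 = 4.75.

N* ≈ 55.2, P* ≈ 4.75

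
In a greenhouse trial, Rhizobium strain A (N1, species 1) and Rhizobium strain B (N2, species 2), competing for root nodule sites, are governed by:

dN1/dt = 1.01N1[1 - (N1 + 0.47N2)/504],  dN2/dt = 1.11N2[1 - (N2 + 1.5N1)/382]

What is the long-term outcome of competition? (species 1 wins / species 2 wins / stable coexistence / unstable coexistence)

Compare the nullcline intercepts: K1/α12 = 504/0.47 = 1070 > K2 = 382; K2/α21 = 382/1.5 = 255 < K1 = 504.
Since the inequalities point opposite ways, species 1 can invade but species 2 cannot.

species 1 excludes species 2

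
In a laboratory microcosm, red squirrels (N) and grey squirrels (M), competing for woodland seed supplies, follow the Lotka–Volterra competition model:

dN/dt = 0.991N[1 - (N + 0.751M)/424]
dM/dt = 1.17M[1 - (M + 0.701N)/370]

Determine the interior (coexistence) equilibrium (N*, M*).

Setting both brackets to zero gives the nullclines N + 0.751M = 424 and 0.701N + M = 370.
Substituting M = 370 - 0.701N into the first: N(1 - 0.751·0.701) = 424 - 0.751·370.
So N* = 146/0.474 = 309, and then M* = 370 - 0.701·309 = 154.

N* ≈ 309, M* ≈ 154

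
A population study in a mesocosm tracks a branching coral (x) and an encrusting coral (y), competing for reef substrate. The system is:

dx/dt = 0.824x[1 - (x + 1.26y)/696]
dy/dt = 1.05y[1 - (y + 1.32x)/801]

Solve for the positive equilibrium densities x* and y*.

Setting both brackets to zero gives the nullclines x + 1.26y = 696 and 1.32x + y = 801.
Substituting y = 801 - 1.32x into the first: x(1 - 1.26·1.32) = 696 - 1.26·801.
So x* = -313/-0.663 = 472, and then y* = 801 - 1.32·472 = 178.

x* ≈ 472, y* ≈ 178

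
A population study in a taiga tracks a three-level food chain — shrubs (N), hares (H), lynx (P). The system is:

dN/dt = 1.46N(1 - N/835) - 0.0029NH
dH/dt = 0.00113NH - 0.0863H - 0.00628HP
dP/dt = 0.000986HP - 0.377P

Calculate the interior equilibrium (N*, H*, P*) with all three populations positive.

N* ≈ 201, H* ≈ 382, P* ≈ 22.4

From dP/dt = 0: 0.000986H* = 0.377, so H* = 382.
From dN/dt = 0: 1.46(1 - N*/835) = 0.0029·382, giving N* = 835·(1 - 0.759) = 201.
From dH/dt = 0: 0.00113·201 - 0.0863 = 0.00628P*, so P* = 0.141/0.00628 = 22.4.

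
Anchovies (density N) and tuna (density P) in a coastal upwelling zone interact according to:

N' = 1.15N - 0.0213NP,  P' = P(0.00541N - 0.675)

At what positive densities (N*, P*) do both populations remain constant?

N* ≈ 125, P* ≈ 54

Set dP/dt = 0 with P > 0: 0.00541N - 0.675 = 0, so N* = 0.675/0.00541 = 125.
Set dN/dt = 0 with N > 0: 1.15 - 0.0213P = 0, so P* = 1.15/0.0213 = 54.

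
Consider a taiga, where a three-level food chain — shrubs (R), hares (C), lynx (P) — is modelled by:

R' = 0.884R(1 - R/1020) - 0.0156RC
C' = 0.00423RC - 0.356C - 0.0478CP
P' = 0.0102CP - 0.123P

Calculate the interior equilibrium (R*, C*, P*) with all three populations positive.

R* ≈ 803, C* ≈ 12.1, P* ≈ 63.6

From dP/dt = 0: 0.0102C* = 0.123, so C* = 12.1.
From dR/dt = 0: 0.884(1 - R*/1020) = 0.0156·12.1, giving R* = 1020·(1 - 0.213) = 803.
From dC/dt = 0: 0.00423·803 - 0.356 = 0.0478P*, so P* = 3.04/0.0478 = 63.6.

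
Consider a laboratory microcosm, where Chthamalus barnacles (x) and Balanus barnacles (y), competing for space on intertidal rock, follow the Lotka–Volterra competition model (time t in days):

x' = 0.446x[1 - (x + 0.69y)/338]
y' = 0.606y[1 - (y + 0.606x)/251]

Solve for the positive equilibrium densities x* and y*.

x* ≈ 283, y* ≈ 79.4

Setting both brackets to zero gives the nullclines x + 0.69y = 338 and 0.606x + y = 251.
Substituting y = 251 - 0.606x into the first: x(1 - 0.69·0.606) = 338 - 0.69·251.
So x* = 165/0.582 = 283, and then y* = 251 - 0.606·283 = 79.4.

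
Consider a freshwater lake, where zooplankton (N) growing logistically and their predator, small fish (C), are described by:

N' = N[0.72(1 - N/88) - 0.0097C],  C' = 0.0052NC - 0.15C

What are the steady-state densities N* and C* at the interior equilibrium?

N* ≈ 28.8, C* ≈ 49.9

From dC/dt = 0 with C > 0: 0.0052N* = 0.15, so N* = 28.8.
Substitute into dN/dt = 0: 0.72(1 - 28.8/88) = 0.0097C*.
The bracket is 0.672, giving C* = 0.484/0.0097 = 49.9.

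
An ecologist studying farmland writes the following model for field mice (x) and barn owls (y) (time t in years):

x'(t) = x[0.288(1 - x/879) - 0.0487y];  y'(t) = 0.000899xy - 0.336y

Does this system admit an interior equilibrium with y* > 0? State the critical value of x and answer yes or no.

Threshold x = 374; K > 374, so yes, the predator persists.

The predator equation gives dy/dt > 0 only when x > 0.336/0.000899 = 374.
Without the predator, x → K = 879. Since 879 > 374, the predator can invade and persist.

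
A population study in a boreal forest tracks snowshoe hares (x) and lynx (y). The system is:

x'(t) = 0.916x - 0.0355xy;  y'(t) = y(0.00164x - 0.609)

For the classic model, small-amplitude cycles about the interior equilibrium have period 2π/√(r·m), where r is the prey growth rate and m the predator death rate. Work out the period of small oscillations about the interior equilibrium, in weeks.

T ≈ 8.41 weeks

Here r = 0.916 and m = 0.609, so r·m = 0.558.
ω = √0.558 = 0.747 per week, hence T = 2π/ω ≈ 8.41 weeks.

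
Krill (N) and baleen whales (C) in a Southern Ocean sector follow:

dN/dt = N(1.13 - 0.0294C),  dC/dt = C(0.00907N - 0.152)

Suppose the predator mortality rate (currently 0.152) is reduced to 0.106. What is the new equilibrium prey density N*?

At the interior fixed point, setting dC/dt = 0 with C > 0 fixes N* = (predator death rate)/(NC coefficient) — independent of the other coefficients.
With the change, N* = 0.106/0.00907 = 11.7; it falls from 16.8.

N* ≈ 11.7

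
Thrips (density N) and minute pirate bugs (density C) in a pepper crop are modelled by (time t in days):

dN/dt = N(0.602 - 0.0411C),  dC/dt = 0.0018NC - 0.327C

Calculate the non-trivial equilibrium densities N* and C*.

N* ≈ 182, C* ≈ 14.6

Set dC/dt = 0 with C > 0: 0.0018N - 0.327 = 0, so N* = 0.327/0.0018 = 182.
Set dN/dt = 0 with N > 0: 0.602 - 0.0411C = 0, so C* = 0.602/0.0411 = 14.6.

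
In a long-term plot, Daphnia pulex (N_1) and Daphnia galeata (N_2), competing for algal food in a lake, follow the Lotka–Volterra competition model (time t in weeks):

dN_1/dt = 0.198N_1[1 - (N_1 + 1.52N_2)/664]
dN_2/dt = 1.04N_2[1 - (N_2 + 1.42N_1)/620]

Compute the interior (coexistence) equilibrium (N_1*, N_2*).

Setting both brackets to zero gives the nullclines N_1 + 1.52N_2 = 664 and 1.42N_1 + N_2 = 620.
Substituting N_2 = 620 - 1.42N_1 into the first: N_1(1 - 1.52·1.42) = 664 - 1.52·620.
So N_1* = -278/-1.16 = 240, and then N_2* = 620 - 1.42·240 = 279.

N_1* ≈ 240, N_2* ≈ 279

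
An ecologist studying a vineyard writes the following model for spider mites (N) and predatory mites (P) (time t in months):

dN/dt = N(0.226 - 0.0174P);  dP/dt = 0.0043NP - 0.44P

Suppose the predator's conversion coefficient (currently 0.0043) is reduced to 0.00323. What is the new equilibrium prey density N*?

N* ≈ 136

At the interior fixed point, setting dP/dt = 0 with P > 0 fixes N* = (predator death rate)/(NP coefficient) — independent of the other coefficients.
With the change, N* = 0.44/0.00323 = 136; it rises from 102.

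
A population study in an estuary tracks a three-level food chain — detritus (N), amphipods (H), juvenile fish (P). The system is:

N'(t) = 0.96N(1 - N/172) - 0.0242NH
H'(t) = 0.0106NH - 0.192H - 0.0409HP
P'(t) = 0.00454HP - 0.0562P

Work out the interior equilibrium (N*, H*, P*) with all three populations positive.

N* ≈ 118, H* ≈ 12.4, P* ≈ 26

From dP/dt = 0: 0.00454H* = 0.0562, so H* = 12.4.
From dN/dt = 0: 0.96(1 - N*/172) = 0.0242·12.4, giving N* = 172·(1 - 0.312) = 118.
From dH/dt = 0: 0.0106·118 - 0.192 = 0.0409P*, so P* = 1.06/0.0409 = 26.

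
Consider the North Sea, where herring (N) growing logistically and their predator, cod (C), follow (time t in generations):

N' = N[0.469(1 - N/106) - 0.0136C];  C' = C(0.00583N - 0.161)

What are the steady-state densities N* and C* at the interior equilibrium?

From dC/dt = 0 with C > 0: 0.00583N* = 0.161, so N* = 27.6.
Substitute into dN/dt = 0: 0.469(1 - 27.6/106) = 0.0136C*.
The bracket is 0.739, giving C* = 0.347/0.0136 = 25.5.

N* ≈ 27.6, C* ≈ 25.5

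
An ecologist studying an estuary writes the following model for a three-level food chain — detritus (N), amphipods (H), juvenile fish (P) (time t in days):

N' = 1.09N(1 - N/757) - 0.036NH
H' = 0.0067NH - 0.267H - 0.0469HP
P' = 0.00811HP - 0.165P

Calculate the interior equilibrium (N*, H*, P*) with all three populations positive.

From dP/dt = 0: 0.00811H* = 0.165, so H* = 20.3.
From dN/dt = 0: 1.09(1 - N*/757) = 0.036·20.3, giving N* = 757·(1 - 0.672) = 248.
From dH/dt = 0: 0.0067·248 - 0.267 = 0.0469P*, so P* = 1.4/0.0469 = 29.8.

N* ≈ 248, H* ≈ 20.3, P* ≈ 29.8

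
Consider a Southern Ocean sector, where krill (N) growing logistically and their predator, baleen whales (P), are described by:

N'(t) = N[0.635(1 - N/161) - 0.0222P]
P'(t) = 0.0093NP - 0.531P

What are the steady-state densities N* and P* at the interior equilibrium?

From dP/dt = 0 with P > 0: 0.0093N* = 0.531, so N* = 57.1.
Substitute into dN/dt = 0: 0.635(1 - 57.1/161) = 0.0222P*.
The bracket is 0.645, giving P* = 0.41/0.0222 = 18.5.

N* ≈ 57.1, P* ≈ 18.5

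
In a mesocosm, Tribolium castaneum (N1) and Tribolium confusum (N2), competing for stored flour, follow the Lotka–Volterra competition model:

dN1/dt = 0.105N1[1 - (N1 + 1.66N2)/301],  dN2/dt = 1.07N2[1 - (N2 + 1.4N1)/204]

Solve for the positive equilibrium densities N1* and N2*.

N1* ≈ 28.4, N2* ≈ 164

Setting both brackets to zero gives the nullclines N1 + 1.66N2 = 301 and 1.4N1 + N2 = 204.
Substituting N2 = 204 - 1.4N1 into the first: N1(1 - 1.66·1.4) = 301 - 1.66·204.
So N1* = -37.6/-1.32 = 28.4, and then N2* = 204 - 1.4·28.4 = 164.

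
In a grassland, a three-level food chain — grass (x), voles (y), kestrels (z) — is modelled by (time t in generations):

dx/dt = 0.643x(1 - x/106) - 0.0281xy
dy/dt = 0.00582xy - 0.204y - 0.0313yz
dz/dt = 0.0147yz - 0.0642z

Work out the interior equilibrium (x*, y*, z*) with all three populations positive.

x* ≈ 85.8, y* ≈ 4.37, z* ≈ 9.43

From dz/dt = 0: 0.0147y* = 0.0642, so y* = 4.37.
From dx/dt = 0: 0.643(1 - x*/106) = 0.0281·4.37, giving x* = 106·(1 - 0.191) = 85.8.
From dy/dt = 0: 0.00582·85.8 - 0.204 = 0.0313z*, so z* = 0.295/0.0313 = 9.43.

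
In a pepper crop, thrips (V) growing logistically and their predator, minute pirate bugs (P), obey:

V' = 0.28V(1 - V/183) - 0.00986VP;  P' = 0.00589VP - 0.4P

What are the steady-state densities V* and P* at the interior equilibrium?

V* ≈ 67.9, P* ≈ 17.9

From dP/dt = 0 with P > 0: 0.00589V* = 0.4, so V* = 67.9.
Substitute into dV/dt = 0: 0.28(1 - 67.9/183) = 0.00986P*.
The bracket is 0.629, giving P* = 0.176/0.00986 = 17.9.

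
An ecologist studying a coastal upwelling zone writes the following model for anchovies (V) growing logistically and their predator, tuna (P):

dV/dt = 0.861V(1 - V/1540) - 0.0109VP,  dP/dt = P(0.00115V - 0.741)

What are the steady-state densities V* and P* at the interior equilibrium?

V* ≈ 644, P* ≈ 45.9

From dP/dt = 0 with P > 0: 0.00115V* = 0.741, so V* = 644.
Substitute into dV/dt = 0: 0.861(1 - 644/1540) = 0.0109P*.
The bracket is 0.582, giving P* = 0.501/0.0109 = 45.9.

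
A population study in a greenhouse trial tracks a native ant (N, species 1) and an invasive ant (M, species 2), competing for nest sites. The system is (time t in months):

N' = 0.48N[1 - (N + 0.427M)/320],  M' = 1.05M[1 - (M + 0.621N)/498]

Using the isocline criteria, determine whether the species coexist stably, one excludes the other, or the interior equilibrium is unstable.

stable coexistence

Compare the nullcline intercepts: K1/α12 = 320/0.427 = 749 > K2 = 498; K2/α21 = 498/0.621 = 802 > K1 = 320.
Since both inequalities hold, each species can invade when rare, so the interior equilibrium is stable.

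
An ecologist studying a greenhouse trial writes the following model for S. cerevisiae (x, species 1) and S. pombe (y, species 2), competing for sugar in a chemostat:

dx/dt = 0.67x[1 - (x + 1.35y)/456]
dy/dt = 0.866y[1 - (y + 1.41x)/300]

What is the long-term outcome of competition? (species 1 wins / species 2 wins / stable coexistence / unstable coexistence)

species 1 excludes species 2

Compare the nullcline intercepts: K1/α12 = 456/1.35 = 338 > K2 = 300; K2/α21 = 300/1.41 = 213 < K1 = 456.
Since the inequalities point opposite ways, species 1 can invade but species 2 cannot.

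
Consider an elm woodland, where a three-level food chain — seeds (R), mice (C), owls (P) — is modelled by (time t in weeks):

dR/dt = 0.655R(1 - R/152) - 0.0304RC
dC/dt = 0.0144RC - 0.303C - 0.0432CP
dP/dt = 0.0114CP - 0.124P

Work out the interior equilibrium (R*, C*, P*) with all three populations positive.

From dP/dt = 0: 0.0114C* = 0.124, so C* = 10.9.
From dR/dt = 0: 0.655(1 - R*/152) = 0.0304·10.9, giving R* = 152·(1 - 0.505) = 75.3.
From dC/dt = 0: 0.0144·75.3 - 0.303 = 0.0432P*, so P* = 0.781/0.0432 = 18.1.

R* ≈ 75.3, C* ≈ 10.9, P* ≈ 18.1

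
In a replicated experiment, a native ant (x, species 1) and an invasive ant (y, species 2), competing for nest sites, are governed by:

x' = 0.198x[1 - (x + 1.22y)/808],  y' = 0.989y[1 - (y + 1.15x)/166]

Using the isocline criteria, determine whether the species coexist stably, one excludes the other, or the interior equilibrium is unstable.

species 1 excludes species 2

Compare the nullcline intercepts: K1/α12 = 808/1.22 = 662 > K2 = 166; K2/α21 = 166/1.15 = 144 < K1 = 808.
Since the inequalities point opposite ways, species 1 can invade but species 2 cannot.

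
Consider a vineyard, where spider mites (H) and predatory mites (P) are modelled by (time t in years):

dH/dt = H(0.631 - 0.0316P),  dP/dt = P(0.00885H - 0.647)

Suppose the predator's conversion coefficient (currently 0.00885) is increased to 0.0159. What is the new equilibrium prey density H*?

H* ≈ 40.7

At the interior fixed point, setting dP/dt = 0 with P > 0 fixes H* = (predator death rate)/(HP coefficient) — independent of the other coefficients.
With the change, H* = 0.647/0.0159 = 40.7; it falls from 73.1.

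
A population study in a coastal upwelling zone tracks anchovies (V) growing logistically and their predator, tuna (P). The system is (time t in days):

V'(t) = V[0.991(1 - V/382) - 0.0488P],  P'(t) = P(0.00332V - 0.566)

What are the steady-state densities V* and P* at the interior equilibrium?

V* ≈ 170, P* ≈ 11.2

From dP/dt = 0 with P > 0: 0.00332V* = 0.566, so V* = 170.
Substitute into dV/dt = 0: 0.991(1 - 170/382) = 0.0488P*.
The bracket is 0.554, giving P* = 0.549/0.0488 = 11.2.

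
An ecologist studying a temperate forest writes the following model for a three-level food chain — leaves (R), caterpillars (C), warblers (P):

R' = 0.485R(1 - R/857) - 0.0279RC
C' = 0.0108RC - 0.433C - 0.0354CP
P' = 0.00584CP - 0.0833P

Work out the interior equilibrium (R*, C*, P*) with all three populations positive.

R* ≈ 154, C* ≈ 14.3, P* ≈ 34.7

From dP/dt = 0: 0.00584C* = 0.0833, so C* = 14.3.
From dR/dt = 0: 0.485(1 - R*/857) = 0.0279·14.3, giving R* = 857·(1 - 0.821) = 154.
From dC/dt = 0: 0.0108·154 - 0.433 = 0.0354P*, so P* = 1.23/0.0354 = 34.7.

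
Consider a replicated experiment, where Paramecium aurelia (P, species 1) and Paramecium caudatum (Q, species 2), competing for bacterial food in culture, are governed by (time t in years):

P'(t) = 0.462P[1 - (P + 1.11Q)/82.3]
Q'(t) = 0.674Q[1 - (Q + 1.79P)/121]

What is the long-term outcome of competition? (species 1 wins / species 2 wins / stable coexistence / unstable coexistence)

unstable coexistence (outcome depends on initial conditions)

Compare the nullcline intercepts: K1/α12 = 82.3/1.11 = 74.1 < K2 = 121; K2/α21 = 121/1.79 = 67.6 < K1 = 82.3.
Since both are reversed, neither can invade when rare; the interior point is a saddle.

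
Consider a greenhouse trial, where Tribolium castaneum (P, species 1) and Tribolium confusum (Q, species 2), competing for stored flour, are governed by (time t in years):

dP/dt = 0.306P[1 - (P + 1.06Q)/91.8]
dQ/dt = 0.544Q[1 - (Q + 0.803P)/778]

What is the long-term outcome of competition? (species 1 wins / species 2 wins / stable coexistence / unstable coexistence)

Compare the nullcline intercepts: K1/α12 = 91.8/1.06 = 86.6 < K2 = 778; K2/α21 = 778/0.803 = 969 > K1 = 91.8.
Since the inequalities point opposite ways, species 2 can invade but species 1 cannot.

species 2 excludes species 1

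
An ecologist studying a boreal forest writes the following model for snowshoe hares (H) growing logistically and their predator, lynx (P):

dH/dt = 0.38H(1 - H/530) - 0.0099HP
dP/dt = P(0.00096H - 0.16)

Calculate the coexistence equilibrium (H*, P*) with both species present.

From dP/dt = 0 with P > 0: 0.00096H* = 0.16, so H* = 167.
Substitute into dH/dt = 0: 0.38(1 - 167/530) = 0.0099P*.
The bracket is 0.686, giving P* = 0.261/0.0099 = 26.3.

H* ≈ 167, P* ≈ 26.3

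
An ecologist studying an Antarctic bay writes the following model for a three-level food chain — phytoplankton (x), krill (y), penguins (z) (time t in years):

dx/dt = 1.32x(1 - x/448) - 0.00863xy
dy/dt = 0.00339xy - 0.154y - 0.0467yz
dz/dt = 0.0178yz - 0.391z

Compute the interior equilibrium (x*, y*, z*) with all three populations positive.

From dz/dt = 0: 0.0178y* = 0.391, so y* = 22.
From dx/dt = 0: 1.32(1 - x*/448) = 0.00863·22, giving x* = 448·(1 - 0.144) = 384.
From dy/dt = 0: 0.00339·384 - 0.154 = 0.0467z*, so z* = 1.15/0.0467 = 24.6.

x* ≈ 384, y* ≈ 22, z* ≈ 24.6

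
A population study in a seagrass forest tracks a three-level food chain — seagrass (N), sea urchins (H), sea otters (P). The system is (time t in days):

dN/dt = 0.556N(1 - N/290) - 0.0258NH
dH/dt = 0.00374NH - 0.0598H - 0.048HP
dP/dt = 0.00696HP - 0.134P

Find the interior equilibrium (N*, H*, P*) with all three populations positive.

From dP/dt = 0: 0.00696H* = 0.134, so H* = 19.3.
From dN/dt = 0: 0.556(1 - N*/290) = 0.0258·19.3, giving N* = 290·(1 - 0.893) = 30.9.
From dH/dt = 0: 0.00374·30.9 - 0.0598 = 0.048P*, so P* = 0.0558/0.048 = 1.16.

N* ≈ 30.9, H* ≈ 19.3, P* ≈ 1.16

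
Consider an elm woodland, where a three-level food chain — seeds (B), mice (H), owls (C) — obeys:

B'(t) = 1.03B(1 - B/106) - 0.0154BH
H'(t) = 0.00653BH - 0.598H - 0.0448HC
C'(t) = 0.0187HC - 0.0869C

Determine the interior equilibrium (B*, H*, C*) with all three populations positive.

From dC/dt = 0: 0.0187H* = 0.0869, so H* = 4.65.
From dB/dt = 0: 1.03(1 - B*/106) = 0.0154·4.65, giving B* = 106·(1 - 0.0695) = 98.6.
From dH/dt = 0: 0.00653·98.6 - 0.598 = 0.0448C*, so C* = 0.0461/0.0448 = 1.03.

B* ≈ 98.6, H* ≈ 4.65, C* ≈ 1.03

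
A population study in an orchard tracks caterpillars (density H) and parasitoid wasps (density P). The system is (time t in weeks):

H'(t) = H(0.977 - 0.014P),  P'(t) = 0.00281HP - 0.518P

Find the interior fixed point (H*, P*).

Set dP/dt = 0 with P > 0: 0.00281H - 0.518 = 0, so H* = 0.518/0.00281 = 184.
Set dH/dt = 0 with H > 0: 0.977 - 0.014P = 0, so P* = 0.977/0.014 = 69.8.

H* ≈ 184, P* ≈ 69.8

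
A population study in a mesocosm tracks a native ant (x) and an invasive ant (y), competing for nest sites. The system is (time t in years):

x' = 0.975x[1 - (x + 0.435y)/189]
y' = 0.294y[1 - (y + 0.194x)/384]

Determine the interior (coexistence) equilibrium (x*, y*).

x* ≈ 24, y* ≈ 379

Setting both brackets to zero gives the nullclines x + 0.435y = 189 and 0.194x + y = 384.
Substituting y = 384 - 0.194x into the first: x(1 - 0.435·0.194) = 189 - 0.435·384.
So x* = 22/0.916 = 24, and then y* = 384 - 0.194·24 = 379.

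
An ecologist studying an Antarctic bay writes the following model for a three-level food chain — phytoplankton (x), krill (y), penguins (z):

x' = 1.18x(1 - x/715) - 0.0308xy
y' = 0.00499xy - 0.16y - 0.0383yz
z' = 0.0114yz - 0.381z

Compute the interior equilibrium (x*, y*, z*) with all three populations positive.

x* ≈ 91.3, y* ≈ 33.4, z* ≈ 7.71

From dz/dt = 0: 0.0114y* = 0.381, so y* = 33.4.
From dx/dt = 0: 1.18(1 - x*/715) = 0.0308·33.4, giving x* = 715·(1 - 0.872) = 91.3.
From dy/dt = 0: 0.00499·91.3 - 0.16 = 0.0383z*, so z* = 0.295/0.0383 = 7.71.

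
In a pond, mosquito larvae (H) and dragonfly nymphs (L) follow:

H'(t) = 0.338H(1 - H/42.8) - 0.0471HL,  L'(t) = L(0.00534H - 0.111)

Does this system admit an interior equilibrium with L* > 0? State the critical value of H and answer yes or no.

The predator equation gives dL/dt > 0 only when H > 0.111/0.00534 = 20.8.
Without the predator, H → K = 42.8. Since 42.8 > 20.8, the predator can invade and persist.

Threshold H = 20.8; K > 20.8, so yes, the predator persists.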